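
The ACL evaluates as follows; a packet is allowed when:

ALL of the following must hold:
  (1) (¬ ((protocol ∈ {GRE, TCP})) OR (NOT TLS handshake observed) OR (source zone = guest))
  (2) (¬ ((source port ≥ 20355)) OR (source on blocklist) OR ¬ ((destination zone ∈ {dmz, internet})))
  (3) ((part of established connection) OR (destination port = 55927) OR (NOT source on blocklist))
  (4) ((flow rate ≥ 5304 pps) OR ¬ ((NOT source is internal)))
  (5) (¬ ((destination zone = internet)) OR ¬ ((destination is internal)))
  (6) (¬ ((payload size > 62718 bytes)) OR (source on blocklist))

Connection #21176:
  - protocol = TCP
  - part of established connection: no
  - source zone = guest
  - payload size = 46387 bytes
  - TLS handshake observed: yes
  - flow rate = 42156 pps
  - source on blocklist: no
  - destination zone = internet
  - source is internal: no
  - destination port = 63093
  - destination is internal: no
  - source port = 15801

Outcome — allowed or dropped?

Atomic conditions:
  protocol ∈ {GRE, TCP}: TCP is in the set → true
  NOT TLS handshake observed: yes → false
  source zone = guest: guest == guest is true
  source port ≥ 20355: 15801 ≥ 20355 is false
  source on blocklist: no → false
  destination zone ∈ {dmz, internet}: internet is in the set → true
  part of established connection: no → false
  destination port = 55927: 63093 == 55927 is false
  NOT source on blocklist: no → true
  flow rate ≥ 5304 pps: 42156 ≥ 5304 is true
  NOT source is internal: no → true
  destination zone = internet: internet == internet is true
  destination is internal: no → false
  payload size > 62718 bytes: 46387 > 62718 is false
Combine:
[1.1] NOT true = false
[1] false OR false OR true = true
[2.1] NOT false = true
[2.3] NOT true = false
[2] true OR false OR false = true
[3] false OR false OR true = true
[4.2] NOT true = false
[4] true OR false = true
[5.1] NOT true = false
[5.2] NOT false = true
[5] false OR true = true
[6.1] NOT false = true
[6] true OR false = true
[root] true AND true AND true AND true AND true AND true = true
Overall: true → allowed

Allowed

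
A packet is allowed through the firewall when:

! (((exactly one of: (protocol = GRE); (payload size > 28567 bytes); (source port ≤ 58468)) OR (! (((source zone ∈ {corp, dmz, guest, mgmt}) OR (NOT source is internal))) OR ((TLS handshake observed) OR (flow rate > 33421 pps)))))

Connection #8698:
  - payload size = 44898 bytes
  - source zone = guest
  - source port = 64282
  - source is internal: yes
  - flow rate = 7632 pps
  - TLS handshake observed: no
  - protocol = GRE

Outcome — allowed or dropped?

Atomic conditions:
  protocol = GRE: GRE == GRE is true
  payload size > 28567 bytes: 44898 > 28567 is true
  source port ≤ 58468: 64282 ≤ 58468 is false
  source zone ∈ {corp, dmz, guest, mgmt}: guest is in the set → true
  NOT source is internal: yes → false
  TLS handshake observed: no → false
  flow rate > 33421 pps: 7632 > 33421 is false
Combine:
[1.1] exactly-one(true, true, false) = false
[1.2.1.1] true OR false = true
[1.2.1] NOT true = false
[1.2.2] false OR false = false
[1.2] false OR false = false
[1] false OR false = false
[root] NOT false = true
Overall: true → allowed

Allowed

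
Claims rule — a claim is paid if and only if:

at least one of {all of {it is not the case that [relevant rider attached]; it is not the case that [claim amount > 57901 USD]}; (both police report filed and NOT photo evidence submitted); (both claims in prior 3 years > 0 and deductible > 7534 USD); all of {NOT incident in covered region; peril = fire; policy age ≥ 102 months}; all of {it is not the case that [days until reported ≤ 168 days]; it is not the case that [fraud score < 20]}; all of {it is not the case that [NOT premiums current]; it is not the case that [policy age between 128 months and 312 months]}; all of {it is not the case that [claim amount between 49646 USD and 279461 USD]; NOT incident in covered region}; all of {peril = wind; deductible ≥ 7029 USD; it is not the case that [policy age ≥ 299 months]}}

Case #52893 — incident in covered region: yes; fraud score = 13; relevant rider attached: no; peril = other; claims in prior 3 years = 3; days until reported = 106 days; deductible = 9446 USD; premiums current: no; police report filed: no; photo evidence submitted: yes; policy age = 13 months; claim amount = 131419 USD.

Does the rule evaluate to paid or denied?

Atomic conditions:
  relevant rider attached: no → false
  claim amount > 57901 USD: 131419 > 57901 is true
  police report filed: no → false
  NOT photo evidence submitted: yes → false
  claims in prior 3 years > 0: 3 > 0 is true
  deductible > 7534 USD: 9446 > 7534 is true
  NOT incident in covered region: yes → false
  peril = fire: other == fire is false
  policy age ≥ 102 months: 13 ≥ 102 is false
  days until reported ≤ 168 days: 106 ≤ 168 is true
  fraud score < 20: 13 < 20 is true
  NOT premiums current: no → true
  policy age between 128 months and 312 months: 13 in [128, 312] is false
  claim amount between 49646 USD and 279461 USD: 131419 in [49646, 279461] is true
  peril = wind: other == wind is false
  deductible ≥ 7029 USD: 9446 ≥ 7029 is true
  policy age ≥ 299 months: 13 ≥ 299 is false
Combine:
[1.1] NOT false = true
[1.2] NOT true = false
[1] true AND false = false
[2] false AND false = false
[3] true AND true = true
[4] false AND false AND false = false
[5.1] NOT true = false
[5.2] NOT true = false
[5] false AND false = false
[6.1] NOT true = false
[6.2] NOT false = true
[6] false AND true = false
[7.1] NOT true = false
[7] false AND false = false
[8.3] NOT false = true
[8] false AND true AND true = false
[root] false OR false OR true OR false OR false OR false OR false OR false = true
Overall: true → paid

Paid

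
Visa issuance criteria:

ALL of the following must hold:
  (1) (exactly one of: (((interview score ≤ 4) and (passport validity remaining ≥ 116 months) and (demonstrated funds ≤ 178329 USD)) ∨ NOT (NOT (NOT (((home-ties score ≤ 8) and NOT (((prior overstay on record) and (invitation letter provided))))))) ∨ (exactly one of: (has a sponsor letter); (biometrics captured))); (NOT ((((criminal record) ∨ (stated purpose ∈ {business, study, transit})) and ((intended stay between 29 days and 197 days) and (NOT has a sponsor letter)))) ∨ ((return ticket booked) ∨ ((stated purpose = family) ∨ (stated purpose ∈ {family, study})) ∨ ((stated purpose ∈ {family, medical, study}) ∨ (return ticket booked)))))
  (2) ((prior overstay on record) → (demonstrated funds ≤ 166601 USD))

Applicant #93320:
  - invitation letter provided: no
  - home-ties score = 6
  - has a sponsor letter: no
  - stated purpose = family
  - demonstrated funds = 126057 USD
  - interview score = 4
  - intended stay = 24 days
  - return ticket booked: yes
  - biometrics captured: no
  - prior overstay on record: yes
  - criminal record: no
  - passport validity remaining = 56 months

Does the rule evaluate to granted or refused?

Granted

Atomic conditions:
  interview score ≤ 4: 4 ≤ 4 is true
  passport validity remaining ≥ 116 months: 56 ≥ 116 is false
  demonstrated funds ≤ 178329 USD: 126057 ≤ 178329 is true
  home-ties score ≤ 8: 6 ≤ 8 is true
  prior overstay on record: yes → true
  invitation letter provided: no → false
  has a sponsor letter: no → false
  biometrics captured: no → false
  criminal record: no → false
  stated purpose ∈ {business, study, transit}: family is not in the set → false
  intended stay between 29 days and 197 days: 24 in [29, 197] is false
  NOT has a sponsor letter: no → true
  return ticket booked: yes → true
  stated purpose = family: family == family is true
  stated purpose ∈ {family, study}: family is in the set → true
  stated purpose ∈ {family, medical, study}: family is in the set → true
  demonstrated funds ≤ 166601 USD: 126057 ≤ 166601 is true
Combine:
[1.1.1] true AND false AND true = false
[1.1.2.1.1.1.2.1] true AND false = false
[1.1.2.1.1.1.2] NOT false = true
[1.1.2.1.1.1] true AND true = true
[1.1.2.1.1] NOT true = false
[1.1.2.1] NOT false = true
[1.1.2] NOT true = false
[1.1.3] exactly-one(false, false) = false
[1.1] false OR false OR false = false
[1.2.1.1.1] false OR false = false
[1.2.1.1.2] false AND true = false
[1.2.1.1] false AND false = false
[1.2.1] NOT false = true
[1.2.2.2] true OR true = true
[1.2.2.3] true OR true = true
[1.2.2] true OR true OR true = true
[1.2] true OR true = true
[1] exactly-one(false, true) = true
[2] true → true = true
[root] true AND true = true
Overall: true → granted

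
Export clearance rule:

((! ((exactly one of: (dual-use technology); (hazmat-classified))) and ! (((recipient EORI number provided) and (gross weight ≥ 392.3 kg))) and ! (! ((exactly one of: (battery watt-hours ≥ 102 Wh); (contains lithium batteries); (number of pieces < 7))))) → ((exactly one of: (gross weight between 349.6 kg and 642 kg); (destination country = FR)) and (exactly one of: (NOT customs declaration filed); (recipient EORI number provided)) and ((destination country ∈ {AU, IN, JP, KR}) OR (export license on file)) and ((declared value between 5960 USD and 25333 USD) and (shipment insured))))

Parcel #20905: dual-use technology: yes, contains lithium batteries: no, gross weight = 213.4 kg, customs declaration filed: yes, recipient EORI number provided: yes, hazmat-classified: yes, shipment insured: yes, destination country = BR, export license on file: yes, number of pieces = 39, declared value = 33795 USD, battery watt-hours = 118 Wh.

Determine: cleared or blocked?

Atomic conditions:
  dual-use technology: yes → true
  hazmat-classified: yes → true
  recipient EORI number provided: yes → true
  gross weight ≥ 392.3 kg: 213.4 ≥ 392.3 is false
  battery watt-hours ≥ 102 Wh: 118 ≥ 102 is true
  contains lithium batteries: no → false
  number of pieces < 7: 39 < 7 is false
  gross weight between 349.6 kg and 642 kg: 213.4 in [349.6, 642] is false
  destination country = FR: BR == FR is false
  NOT customs declaration filed: yes → false
  destination country ∈ {AU, IN, JP, KR}: BR is not in the set → false
  export license on file: yes → true
  declared value between 5960 USD and 25333 USD: 33795 in [5960, 25333] is false
  shipment insured: yes → true
Combine:
[1.1.1] exactly-one(true, true) = false
[1.1] NOT false = true
[1.2.1] true AND false = false
[1.2] NOT false = true
[1.3.1.1] exactly-one(true, false, false) = true
[1.3.1] NOT true = false
[1.3] NOT false = true
[1] true AND true AND true = true
[2.1] exactly-one(false, false) = false
[2.2] exactly-one(false, true) = true
[2.3] false OR true = true
[2.4] false AND true = false
[2] false AND true AND true AND false = false
[root] true → false = false
Overall: false → blocked

Blocked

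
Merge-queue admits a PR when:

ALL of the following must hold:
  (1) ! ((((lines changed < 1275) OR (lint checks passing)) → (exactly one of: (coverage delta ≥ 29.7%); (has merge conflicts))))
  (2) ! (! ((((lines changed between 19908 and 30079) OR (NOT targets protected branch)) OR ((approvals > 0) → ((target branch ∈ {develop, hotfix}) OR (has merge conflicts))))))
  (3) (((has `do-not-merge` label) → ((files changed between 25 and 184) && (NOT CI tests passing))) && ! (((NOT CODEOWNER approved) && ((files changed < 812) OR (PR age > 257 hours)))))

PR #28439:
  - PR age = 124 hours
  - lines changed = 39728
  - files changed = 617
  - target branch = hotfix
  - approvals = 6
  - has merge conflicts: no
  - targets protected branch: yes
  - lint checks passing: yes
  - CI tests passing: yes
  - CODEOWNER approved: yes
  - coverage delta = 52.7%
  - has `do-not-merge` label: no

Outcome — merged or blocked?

Blocked

Atomic conditions:
  lines changed < 1275: 39728 < 1275 is false
  lint checks passing: yes → true
  coverage delta ≥ 29.7%: 52.7 ≥ 29.7 is true
  has merge conflicts: no → false
  lines changed between 19908 and 30079: 39728 in [19908, 30079] is false
  NOT targets protected branch: yes → false
  approvals > 0: 6 > 0 is true
  target branch ∈ {develop, hotfix}: hotfix is in the set → true
  has `do-not-merge` label: no → false
  files changed between 25 and 184: 617 in [25, 184] is false
  NOT CI tests passing: yes → false
  NOT CODEOWNER approved: yes → false
  files changed < 812: 617 < 812 is true
  PR age > 257 hours: 124 > 257 is false
Combine:
[1.1.1] false OR true = true
[1.1.2] exactly-one(true, false) = true
[1.1] true → true = true
[1] NOT true = false
[2.1.1.1] false OR false = false
[2.1.1.2.2] true OR false = true
[2.1.1.2] true → true = true
[2.1.1] false OR true = true
[2.1] NOT true = false
[2] NOT false = true
[3.1.2] false AND false = false
[3.1] false → false (antecedent false ⇒ implication holds) = true
[3.2.1.2] true OR false = true
[3.2.1] false AND true = false
[3.2] NOT false = true
[3] true AND true = true
[root] false AND true AND true = false
Overall: false → blocked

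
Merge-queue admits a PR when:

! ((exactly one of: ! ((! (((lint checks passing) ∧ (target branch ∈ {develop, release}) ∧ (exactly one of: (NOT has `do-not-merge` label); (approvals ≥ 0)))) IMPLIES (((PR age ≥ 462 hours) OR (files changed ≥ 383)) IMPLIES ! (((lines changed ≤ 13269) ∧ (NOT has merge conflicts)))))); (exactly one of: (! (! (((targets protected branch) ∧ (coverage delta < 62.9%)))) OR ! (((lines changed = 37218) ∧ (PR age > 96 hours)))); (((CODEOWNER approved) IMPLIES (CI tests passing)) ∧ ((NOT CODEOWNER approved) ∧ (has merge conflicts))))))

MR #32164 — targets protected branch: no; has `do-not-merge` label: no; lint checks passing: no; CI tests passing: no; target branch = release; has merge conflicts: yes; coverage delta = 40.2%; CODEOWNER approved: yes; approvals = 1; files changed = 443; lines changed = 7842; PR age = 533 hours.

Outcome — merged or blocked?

Atomic conditions:
  lint checks passing: no → false
  target branch ∈ {develop, release}: release is in the set → true
  NOT has `do-not-merge` label: no → true
  approvals ≥ 0: 1 ≥ 0 is true
  PR age ≥ 462 hours: 533 ≥ 462 is true
  files changed ≥ 383: 443 ≥ 383 is true
  lines changed ≤ 13269: 7842 ≤ 13269 is true
  NOT has merge conflicts: yes → false
  targets protected branch: no → false
  coverage delta < 62.9%: 40.2 < 62.9 is true
  lines changed = 37218: 7842 == 37218 is false
  PR age > 96 hours: 533 > 96 is true
  CODEOWNER approved: yes → true
  CI tests passing: no → false
  NOT CODEOWNER approved: yes → false
  has merge conflicts: yes → true
Combine:
[1.1.1.1.1.3] exactly-one(true, true) = false
[1.1.1.1.1] false AND true AND false = false
[1.1.1.1] NOT false = true
[1.1.1.2.1] true OR true = true
[1.1.1.2.2.1] true AND false = false
[1.1.1.2.2] NOT false = true
[1.1.1.2] true → true = true
[1.1.1] true → true = true
[1.1] NOT true = false
[1.2.1.1.1.1] false AND true = false
[1.2.1.1.1] NOT false = true
[1.2.1.1] NOT true = false
[1.2.1.2.1] false AND true = false
[1.2.1.2] NOT false = true
[1.2.1] false OR true = true
[1.2.2.1] true → false = false
[1.2.2.2] false AND true = false
[1.2.2] false AND false = false
[1.2] exactly-one(true, false) = true
[1] exactly-one(false, true) = true
[root] NOT true = false
Overall: false → blocked

Blocked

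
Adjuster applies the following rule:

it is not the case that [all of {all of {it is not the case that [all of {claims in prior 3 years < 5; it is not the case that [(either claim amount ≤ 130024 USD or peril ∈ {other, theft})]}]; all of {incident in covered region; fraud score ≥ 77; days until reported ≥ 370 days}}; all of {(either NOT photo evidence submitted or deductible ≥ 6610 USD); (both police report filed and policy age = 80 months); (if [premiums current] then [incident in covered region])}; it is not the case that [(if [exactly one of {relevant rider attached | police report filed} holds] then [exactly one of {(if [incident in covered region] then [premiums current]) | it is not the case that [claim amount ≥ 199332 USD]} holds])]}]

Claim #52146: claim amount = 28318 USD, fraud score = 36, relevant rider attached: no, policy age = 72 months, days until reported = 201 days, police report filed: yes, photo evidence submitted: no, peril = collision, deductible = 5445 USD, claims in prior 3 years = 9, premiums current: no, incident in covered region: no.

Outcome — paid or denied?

Atomic conditions:
  claims in prior 3 years < 5: 9 < 5 is false
  claim amount ≤ 130024 USD: 28318 ≤ 130024 is true
  peril ∈ {other, theft}: collision is not in the set → false
  incident in covered region: no → false
  fraud score ≥ 77: 36 ≥ 77 is false
  days until reported ≥ 370 days: 201 ≥ 370 is false
  NOT photo evidence submitted: no → true
  deductible ≥ 6610 USD: 5445 ≥ 6610 is false
  police report filed: yes → true
  policy age = 80 months: 72 == 80 is false
  premiums current: no → false
  relevant rider attached: no → false
  claim amount ≥ 199332 USD: 28318 ≥ 199332 is false
Combine:
[1.1.1.1.2.1] true OR false = true
[1.1.1.1.2] NOT true = false
[1.1.1.1] false AND false = false
[1.1.1] NOT false = true
[1.1.2] false AND false AND false = false
[1.1] true AND false = false
[1.2.1] true OR false = true
[1.2.2] true AND false = false
[1.2.3] false → false (antecedent false ⇒ implication holds) = true
[1.2] true AND false AND true = false
[1.3.1.1] exactly-one(false, true) = true
[1.3.1.2.1] false → false (antecedent false ⇒ implication holds) = true
[1.3.1.2.2] NOT false = true
[1.3.1.2] exactly-one(true, true) = false
[1.3.1] true → false = false
[1.3] NOT false = true
[1] false AND false AND true = false
[root] NOT false = true
Overall: true → paid

Paid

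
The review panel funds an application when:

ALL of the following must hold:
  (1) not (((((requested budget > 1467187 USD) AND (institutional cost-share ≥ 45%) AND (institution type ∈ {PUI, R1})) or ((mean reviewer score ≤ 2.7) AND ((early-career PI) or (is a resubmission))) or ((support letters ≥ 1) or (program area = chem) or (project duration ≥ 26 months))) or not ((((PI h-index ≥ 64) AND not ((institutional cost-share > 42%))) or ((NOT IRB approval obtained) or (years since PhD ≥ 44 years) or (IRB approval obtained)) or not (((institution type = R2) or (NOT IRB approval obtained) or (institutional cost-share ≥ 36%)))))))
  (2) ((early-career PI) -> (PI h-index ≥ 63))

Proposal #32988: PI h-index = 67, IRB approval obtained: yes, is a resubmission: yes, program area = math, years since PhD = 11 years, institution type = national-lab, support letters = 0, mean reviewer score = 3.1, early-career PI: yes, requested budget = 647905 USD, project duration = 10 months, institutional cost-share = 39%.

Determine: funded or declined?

Atomic conditions:
  requested budget > 1467187 USD: 647905 > 1467187 is false
  institutional cost-share ≥ 45%: 39 ≥ 45 is false
  institution type ∈ {PUI, R1}: national-lab is not in the set → false
  mean reviewer score ≤ 2.7: 3.1 ≤ 2.7 is false
  early-career PI: yes → true
  is a resubmission: yes → true
  support letters ≥ 1: 0 ≥ 1 is false
  program area = chem: math == chem is false
  project duration ≥ 26 months: 10 ≥ 26 is false
  PI h-index ≥ 64: 67 ≥ 64 is true
  institutional cost-share > 42%: 39 > 42 is false
  NOT IRB approval obtained: yes → false
  years since PhD ≥ 44 years: 11 ≥ 44 is false
  IRB approval obtained: yes → true
  institution type = R2: national-lab == R2 is false
  institutional cost-share ≥ 36%: 39 ≥ 36 is true
  PI h-index ≥ 63: 67 ≥ 63 is true
Combine:
[1.1.1.1] false AND false AND false = false
[1.1.1.2.2] true OR true = true
[1.1.1.2] false AND true = false
[1.1.1.3] false OR false OR false = false
[1.1.1] false OR false OR false = false
[1.1.2.1.1.2] NOT false = true
[1.1.2.1.1] true AND true = true
[1.1.2.1.2] false OR false OR true = true
[1.1.2.1.3.1] false OR false OR true = true
[1.1.2.1.3] NOT true = false
[1.1.2.1] true OR true OR false = true
[1.1.2] NOT true = false
[1.1] false OR false = false
[1] NOT false = true
[2] true → true = true
[root] true AND true = true
Overall: true → funded

Funded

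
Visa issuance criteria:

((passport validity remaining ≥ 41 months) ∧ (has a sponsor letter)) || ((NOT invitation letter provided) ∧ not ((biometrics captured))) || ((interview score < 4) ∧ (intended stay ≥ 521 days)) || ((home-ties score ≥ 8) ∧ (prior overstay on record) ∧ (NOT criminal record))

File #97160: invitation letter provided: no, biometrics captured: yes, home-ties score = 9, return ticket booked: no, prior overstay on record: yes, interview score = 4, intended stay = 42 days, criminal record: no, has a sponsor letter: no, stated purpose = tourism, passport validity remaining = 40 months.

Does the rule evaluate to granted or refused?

Atomic conditions:
  passport validity remaining ≥ 41 months: 40 ≥ 41 is false
  has a sponsor letter: no → false
  NOT invitation letter provided: no → true
  biometrics captured: yes → true
  interview score < 4: 4 < 4 is false
  intended stay ≥ 521 days: 42 ≥ 521 is false
  home-ties score ≥ 8: 9 ≥ 8 is true
  prior overstay on record: yes → true
  NOT criminal record: no → true
Combine:
[1] false AND false = false
[2.2] NOT true = false
[2] true AND false = false
[3] false AND false = false
[4] true AND true AND true = true
[root] false OR false OR false OR true = true
Overall: true → granted

Granted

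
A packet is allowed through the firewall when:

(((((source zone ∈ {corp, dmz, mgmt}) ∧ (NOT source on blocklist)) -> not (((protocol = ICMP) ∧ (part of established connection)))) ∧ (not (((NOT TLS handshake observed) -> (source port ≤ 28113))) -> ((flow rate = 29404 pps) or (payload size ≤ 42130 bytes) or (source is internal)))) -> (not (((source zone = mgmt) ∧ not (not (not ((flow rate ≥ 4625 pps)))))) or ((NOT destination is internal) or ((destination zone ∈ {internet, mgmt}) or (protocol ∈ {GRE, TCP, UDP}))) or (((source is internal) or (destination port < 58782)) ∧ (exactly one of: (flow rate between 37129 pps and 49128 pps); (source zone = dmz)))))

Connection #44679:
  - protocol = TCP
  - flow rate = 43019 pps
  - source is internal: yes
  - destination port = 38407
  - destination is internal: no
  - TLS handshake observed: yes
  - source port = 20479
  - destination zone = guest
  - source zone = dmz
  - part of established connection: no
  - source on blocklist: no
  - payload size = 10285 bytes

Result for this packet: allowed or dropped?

Allowed

Atomic conditions:
  source zone ∈ {corp, dmz, mgmt}: dmz is in the set → true
  NOT source on blocklist: no → true
  protocol = ICMP: TCP == ICMP is false
  part of established connection: no → false
  NOT TLS handshake observed: yes → false
  source port ≤ 28113: 20479 ≤ 28113 is true
  flow rate = 29404 pps: 43019 == 29404 is false
  payload size ≤ 42130 bytes: 10285 ≤ 42130 is true
  source is internal: yes → true
  source zone = mgmt: dmz == mgmt is false
  flow rate ≥ 4625 pps: 43019 ≥ 4625 is true
  NOT destination is internal: no → true
  destination zone ∈ {internet, mgmt}: guest is not in the set → false
  protocol ∈ {GRE, TCP, UDP}: TCP is in the set → true
  destination port < 58782: 38407 < 58782 is true
  flow rate between 37129 pps and 49128 pps: 43019 in [37129, 49128] is true
  source zone = dmz: dmz == dmz is true
Combine:
[1.1.1] true AND true = true
[1.1.2.1] false AND false = false
[1.1.2] NOT false = true
[1.1] true → true = true
[1.2.1.1] false → true (antecedent false ⇒ implication holds) = true
[1.2.1] NOT true = false
[1.2.2] false OR true OR true = true
[1.2] false → true (antecedent false ⇒ implication holds) = true
[1] true AND true = true
[2.1.1.2.1.1] NOT true = false
[2.1.1.2.1] NOT false = true
[2.1.1.2] NOT true = false
[2.1.1] false AND false = false
[2.1] NOT false = true
[2.2.2] false OR true = true
[2.2] true OR true = true
[2.3.1] true OR true = true
[2.3.2] exactly-one(true, true) = false
[2.3] true AND false = false
[2] true OR true OR false = true
[root] true → true = true
Overall: true → allowed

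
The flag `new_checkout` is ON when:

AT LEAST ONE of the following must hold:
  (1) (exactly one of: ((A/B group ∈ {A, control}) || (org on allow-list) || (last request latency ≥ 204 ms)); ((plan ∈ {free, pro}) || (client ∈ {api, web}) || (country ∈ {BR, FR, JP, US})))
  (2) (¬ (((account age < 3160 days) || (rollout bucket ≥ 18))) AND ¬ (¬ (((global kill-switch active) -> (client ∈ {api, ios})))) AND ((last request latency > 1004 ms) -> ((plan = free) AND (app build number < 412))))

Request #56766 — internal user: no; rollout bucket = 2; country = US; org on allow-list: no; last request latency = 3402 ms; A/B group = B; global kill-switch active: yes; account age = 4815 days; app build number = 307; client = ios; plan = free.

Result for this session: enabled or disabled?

Atomic conditions:
  A/B group ∈ {A, control}: B is not in the set → false
  org on allow-list: no → false
  last request latency ≥ 204 ms: 3402 ≥ 204 is true
  plan ∈ {free, pro}: free is in the set → true
  client ∈ {api, web}: ios is not in the set → false
  country ∈ {BR, FR, JP, US}: US is in the set → true
  account age < 3160 days: 4815 < 3160 is false
  rollout bucket ≥ 18: 2 ≥ 18 is false
  global kill-switch active: yes → true
  client ∈ {api, ios}: ios is in the set → true
  last request latency > 1004 ms: 3402 > 1004 is true
  plan = free: free == free is true
  app build number < 412: 307 < 412 is true
Combine:
[1.1] false OR false OR true = true
[1.2] true OR false OR true = true
[1] exactly-one(true, true) = false
[2.1.1] false OR false = false
[2.1] NOT false = true
[2.2.1.1] true → true = true
[2.2.1] NOT true = false
[2.2] NOT false = true
[2.3.2] true AND true = true
[2.3] true → true = true
[2] true AND true AND true = true
[root] false OR true = true
Overall: true → enabled

Enabled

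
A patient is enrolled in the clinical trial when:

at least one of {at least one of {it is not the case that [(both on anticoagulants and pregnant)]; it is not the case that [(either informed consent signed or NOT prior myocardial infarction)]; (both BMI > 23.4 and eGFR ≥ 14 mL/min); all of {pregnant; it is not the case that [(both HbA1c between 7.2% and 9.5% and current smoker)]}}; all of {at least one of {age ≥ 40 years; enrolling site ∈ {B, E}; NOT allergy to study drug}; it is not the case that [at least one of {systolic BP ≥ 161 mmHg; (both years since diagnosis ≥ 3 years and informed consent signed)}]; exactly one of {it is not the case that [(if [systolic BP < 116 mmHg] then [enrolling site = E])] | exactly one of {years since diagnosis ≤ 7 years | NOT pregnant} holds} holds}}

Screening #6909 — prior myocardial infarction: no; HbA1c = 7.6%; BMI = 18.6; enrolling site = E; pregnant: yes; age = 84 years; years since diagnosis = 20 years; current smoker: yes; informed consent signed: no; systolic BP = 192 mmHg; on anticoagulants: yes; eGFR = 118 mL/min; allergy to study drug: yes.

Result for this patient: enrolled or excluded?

Excluded

Atomic conditions:
  on anticoagulants: yes → true
  pregnant: yes → true
  informed consent signed: no → false
  NOT prior myocardial infarction: no → true
  BMI > 23.4: 18.6 > 23.4 is false
  eGFR ≥ 14 mL/min: 118 ≥ 14 is true
  HbA1c between 7.2% and 9.5%: 7.6 in [7.2, 9.5] is true
  current smoker: yes → true
  age ≥ 40 years: 84 ≥ 40 is true
  enrolling site ∈ {B, E}: E is in the set → true
  NOT allergy to study drug: yes → false
  systolic BP ≥ 161 mmHg: 192 ≥ 161 is true
  years since diagnosis ≥ 3 years: 20 ≥ 3 is true
  systolic BP < 116 mmHg: 192 < 116 is false
  enrolling site = E: E == E is true
  years since diagnosis ≤ 7 years: 20 ≤ 7 is false
  NOT pregnant: yes → false
Combine:
[1.1.1] true AND true = true
[1.1] NOT true = false
[1.2.1] false OR true = true
[1.2] NOT true = false
[1.3] false AND true = false
[1.4.2.1] true AND true = true
[1.4.2] NOT true = false
[1.4] true AND false = false
[1] false OR false OR false OR false = false
[2.1] true OR true OR false = true
[2.2.1.2] true AND false = false
[2.2.1] true OR false = true
[2.2] NOT true = false
[2.3.1.1] false → true (antecedent false ⇒ implication holds) = true
[2.3.1] NOT true = false
[2.3.2] exactly-one(false, false) = false
[2.3] exactly-one(false, false) = false
[2] true AND false AND false = false
[root] false OR false = false
Overall: false → excluded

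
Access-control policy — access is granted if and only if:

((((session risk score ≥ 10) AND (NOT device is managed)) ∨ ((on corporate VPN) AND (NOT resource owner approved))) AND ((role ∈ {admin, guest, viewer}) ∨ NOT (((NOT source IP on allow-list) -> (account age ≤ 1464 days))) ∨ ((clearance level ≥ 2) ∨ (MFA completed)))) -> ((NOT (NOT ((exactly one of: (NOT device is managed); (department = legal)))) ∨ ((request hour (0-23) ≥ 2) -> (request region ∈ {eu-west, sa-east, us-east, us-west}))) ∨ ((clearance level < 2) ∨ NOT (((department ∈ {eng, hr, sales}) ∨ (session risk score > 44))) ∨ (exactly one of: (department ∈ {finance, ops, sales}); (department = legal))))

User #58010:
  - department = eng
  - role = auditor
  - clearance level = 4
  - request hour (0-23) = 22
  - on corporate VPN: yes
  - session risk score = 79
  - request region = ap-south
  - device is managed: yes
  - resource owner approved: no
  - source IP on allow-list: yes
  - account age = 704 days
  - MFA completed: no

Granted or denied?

Atomic conditions:
  session risk score ≥ 10: 79 ≥ 10 is true
  NOT device is managed: yes → false
  on corporate VPN: yes → true
  NOT resource owner approved: no → true
  role ∈ {admin, guest, viewer}: auditor is not in the set → false
  NOT source IP on allow-list: yes → false
  account age ≤ 1464 days: 704 ≤ 1464 is true
  clearance level ≥ 2: 4 ≥ 2 is true
  MFA completed: no → false
  department = legal: eng == legal is false
  request hour (0-23) ≥ 2: 22 ≥ 2 is true
  request region ∈ {eu-west, sa-east, us-east, us-west}: ap-south is not in the set → false
  clearance level < 2: 4 < 2 is false
  department ∈ {eng, hr, sales}: eng is in the set → true
  session risk score > 44: 79 > 44 is true
  department ∈ {finance, ops, sales}: eng is not in the set → false
Combine:
[1.1.1] true AND false = false
[1.1.2] true AND true = true
[1.1] false OR true = true
[1.2.2.1] false → true (antecedent false ⇒ implication holds) = true
[1.2.2] NOT true = false
[1.2.3] true OR false = true
[1.2] false OR false OR true = true
[1] true AND true = true
[2.1.1.1.1] exactly-one(false, false) = false
[2.1.1.1] NOT false = true
[2.1.1] NOT true = false
[2.1.2] true → false = false
[2.1] false OR false = false
[2.2.2.1] true OR true = true
[2.2.2] NOT true = false
[2.2.3] exactly-one(false, false) = false
[2.2] false OR false OR false = false
[2] false OR false = false
[root] true → false = false
Overall: false → denied

Denied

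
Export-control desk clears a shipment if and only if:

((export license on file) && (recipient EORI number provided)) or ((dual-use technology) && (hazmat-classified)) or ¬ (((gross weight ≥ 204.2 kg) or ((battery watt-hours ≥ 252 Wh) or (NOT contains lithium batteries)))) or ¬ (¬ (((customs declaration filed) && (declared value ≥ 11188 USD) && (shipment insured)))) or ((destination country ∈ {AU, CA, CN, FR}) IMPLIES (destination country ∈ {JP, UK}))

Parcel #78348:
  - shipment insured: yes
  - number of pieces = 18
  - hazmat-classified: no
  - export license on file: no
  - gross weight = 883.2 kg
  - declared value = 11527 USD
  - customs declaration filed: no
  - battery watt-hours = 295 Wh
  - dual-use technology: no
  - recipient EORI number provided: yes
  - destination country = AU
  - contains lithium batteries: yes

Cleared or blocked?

Atomic conditions:
  export license on file: no → false
  recipient EORI number provided: yes → true
  dual-use technology: no → false
  hazmat-classified: no → false
  gross weight ≥ 204.2 kg: 883.2 ≥ 204.2 is true
  battery watt-hours ≥ 252 Wh: 295 ≥ 252 is true
  NOT contains lithium batteries: yes → false
  customs declaration filed: no → false
  declared value ≥ 11188 USD: 11527 ≥ 11188 is true
  shipment insured: yes → true
  destination country ∈ {AU, CA, CN, FR}: AU is in the set → true
  destination country ∈ {JP, UK}: AU is not in the set → false
Combine:
[1] false AND true = false
[2] false AND false = false
[3.1.2] true OR false = true
[3.1] true OR true = true
[3] NOT true = false
[4.1.1] false AND true AND true = false
[4.1] NOT false = true
[4] NOT true = false
[5] true → false = false
[root] false OR false OR false OR false OR false = false
Overall: false → blocked

Blocked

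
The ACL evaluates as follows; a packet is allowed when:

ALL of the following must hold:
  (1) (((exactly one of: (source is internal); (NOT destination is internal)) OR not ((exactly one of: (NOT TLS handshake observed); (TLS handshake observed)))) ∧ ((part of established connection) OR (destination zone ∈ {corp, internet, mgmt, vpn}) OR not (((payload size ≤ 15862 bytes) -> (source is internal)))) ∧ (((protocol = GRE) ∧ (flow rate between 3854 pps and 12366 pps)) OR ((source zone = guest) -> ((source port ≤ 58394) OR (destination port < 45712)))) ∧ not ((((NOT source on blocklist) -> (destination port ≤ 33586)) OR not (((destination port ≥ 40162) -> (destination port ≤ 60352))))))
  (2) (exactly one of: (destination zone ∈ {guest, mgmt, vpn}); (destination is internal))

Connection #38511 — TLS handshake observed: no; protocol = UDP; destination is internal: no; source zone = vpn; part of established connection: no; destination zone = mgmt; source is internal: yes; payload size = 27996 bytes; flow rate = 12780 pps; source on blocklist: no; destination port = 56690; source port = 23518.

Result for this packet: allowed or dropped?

Atomic conditions:
  source is internal: yes → true
  NOT destination is internal: no → true
  NOT TLS handshake observed: no → true
  TLS handshake observed: no → false
  part of established connection: no → false
  destination zone ∈ {corp, internet, mgmt, vpn}: mgmt is in the set → true
  payload size ≤ 15862 bytes: 27996 ≤ 15862 is false
  protocol = GRE: UDP == GRE is false
  flow rate between 3854 pps and 12366 pps: 12780 in [3854, 12366] is false
  source zone = guest: vpn == guest is false
  source port ≤ 58394: 23518 ≤ 58394 is true
  destination port < 45712: 56690 < 45712 is false
  NOT source on blocklist: no → true
  destination port ≤ 33586: 56690 ≤ 33586 is false
  destination port ≥ 40162: 56690 ≥ 40162 is true
  destination port ≤ 60352: 56690 ≤ 60352 is true
  destination zone ∈ {guest, mgmt, vpn}: mgmt is in the set → true
  destination is internal: no → false
Combine:
[1.1.1] exactly-one(true, true) = false
[1.1.2.1] exactly-one(true, false) = true
[1.1.2] NOT true = false
[1.1] false OR false = false
[1.2.3.1] false → true (antecedent false ⇒ implication holds) = true
[1.2.3] NOT true = false
[1.2] false OR true OR false = true
[1.3.1] false AND false = false
[1.3.2.2] true OR false = true
[1.3.2] false → true (antecedent false ⇒ implication holds) = true
[1.3] false OR true = true
[1.4.1.1] true → false = false
[1.4.1.2.1] true → true = true
[1.4.1.2] NOT true = false
[1.4.1] false OR false = false
[1.4] NOT false = true
[1] false AND true AND true AND true = false
[2] exactly-one(true, false) = true
[root] false AND true = false
Overall: false → dropped

Dropped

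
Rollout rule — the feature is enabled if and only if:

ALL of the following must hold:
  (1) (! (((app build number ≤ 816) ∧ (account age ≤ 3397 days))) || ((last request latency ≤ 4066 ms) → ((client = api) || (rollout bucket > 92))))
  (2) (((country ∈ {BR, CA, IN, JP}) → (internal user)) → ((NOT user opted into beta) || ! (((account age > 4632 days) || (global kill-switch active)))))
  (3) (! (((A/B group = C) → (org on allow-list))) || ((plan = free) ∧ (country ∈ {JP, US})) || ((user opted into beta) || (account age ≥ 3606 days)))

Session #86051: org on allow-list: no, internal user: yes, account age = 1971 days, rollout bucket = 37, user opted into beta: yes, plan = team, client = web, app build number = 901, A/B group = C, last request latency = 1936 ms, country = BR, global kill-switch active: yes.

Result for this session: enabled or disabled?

Atomic conditions:
  app build number ≤ 816: 901 ≤ 816 is false
  account age ≤ 3397 days: 1971 ≤ 3397 is true
  last request latency ≤ 4066 ms: 1936 ≤ 4066 is true
  client = api: web == api is false
  rollout bucket > 92: 37 > 92 is false
  country ∈ {BR, CA, IN, JP}: BR is in the set → true
  internal user: yes → true
  NOT user opted into beta: yes → false
  account age > 4632 days: 1971 > 4632 is false
  global kill-switch active: yes → true
  A/B group = C: C == C is true
  org on allow-list: no → false
  plan = free: team == free is false
  country ∈ {JP, US}: BR is not in the set → false
  user opted into beta: yes → true
  account age ≥ 3606 days: 1971 ≥ 3606 is false
Combine:
[1.1.1] false AND true = false
[1.1] NOT false = true
[1.2.2] false OR false = false
[1.2] true → false = false
[1] true OR false = true
[2.1] true → true = true
[2.2.2.1] false OR true = true
[2.2.2] NOT true = false
[2.2] false OR false = false
[2] true → false = false
[3.1.1] true → false = false
[3.1] NOT false = true
[3.2] false AND false = false
[3.3] true OR false = true
[3] true OR false OR true = true
[root] true AND false AND true = false
Overall: false → disabled

Disabled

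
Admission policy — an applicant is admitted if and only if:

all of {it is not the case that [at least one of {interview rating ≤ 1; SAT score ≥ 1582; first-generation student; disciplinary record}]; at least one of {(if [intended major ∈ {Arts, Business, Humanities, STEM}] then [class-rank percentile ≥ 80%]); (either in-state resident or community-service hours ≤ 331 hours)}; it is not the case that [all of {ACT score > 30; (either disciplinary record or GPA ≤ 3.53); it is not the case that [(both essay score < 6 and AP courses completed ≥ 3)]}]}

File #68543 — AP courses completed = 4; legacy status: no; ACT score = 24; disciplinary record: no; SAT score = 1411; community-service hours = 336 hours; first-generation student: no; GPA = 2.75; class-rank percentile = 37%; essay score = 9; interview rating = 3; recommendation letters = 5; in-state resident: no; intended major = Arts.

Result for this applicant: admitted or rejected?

Atomic conditions:
  interview rating ≤ 1: 3 ≤ 1 is false
  SAT score ≥ 1582: 1411 ≥ 1582 is false
  first-generation student: no → false
  disciplinary record: no → false
  intended major ∈ {Arts, Business, Humanities, STEM}: Arts is in the set → true
  class-rank percentile ≥ 80%: 37 ≥ 80 is false
  in-state resident: no → false
  community-service hours ≤ 331 hours: 336 ≤ 331 is false
  ACT score > 30: 24 > 30 is false
  GPA ≤ 3.53: 2.75 ≤ 3.53 is true
  essay score < 6: 9 < 6 is false
  AP courses completed ≥ 3: 4 ≥ 3 is true
Combine:
[1.1] false OR false OR false OR false = false
[1] NOT false = true
[2.1] true → false = false
[2.2] false OR false = false
[2] false OR false = false
[3.1.2] false OR true = true
[3.1.3.1] false AND true = false
[3.1.3] NOT false = true
[3.1] false AND true AND true = false
[3] NOT false = true
[root] true AND false AND true = false
Overall: false → rejected

Rejected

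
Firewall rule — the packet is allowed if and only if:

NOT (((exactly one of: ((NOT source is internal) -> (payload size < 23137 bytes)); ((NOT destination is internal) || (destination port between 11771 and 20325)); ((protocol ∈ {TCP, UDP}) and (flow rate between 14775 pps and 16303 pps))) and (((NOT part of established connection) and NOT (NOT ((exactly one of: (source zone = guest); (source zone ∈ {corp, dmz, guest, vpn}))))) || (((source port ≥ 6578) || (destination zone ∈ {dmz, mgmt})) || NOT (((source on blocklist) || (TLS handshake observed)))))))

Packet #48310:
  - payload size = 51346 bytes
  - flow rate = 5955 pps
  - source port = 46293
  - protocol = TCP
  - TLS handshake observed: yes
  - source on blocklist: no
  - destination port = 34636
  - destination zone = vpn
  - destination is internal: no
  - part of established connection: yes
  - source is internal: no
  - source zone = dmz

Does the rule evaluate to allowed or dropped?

Dropped

Atomic conditions:
  NOT source is internal: no → true
  payload size < 23137 bytes: 51346 < 23137 is false
  NOT destination is internal: no → true
  destination port between 11771 and 20325: 34636 in [11771, 20325] is false
  protocol ∈ {TCP, UDP}: TCP is in the set → true
  flow rate between 14775 pps and 16303 pps: 5955 in [14775, 16303] is false
  NOT part of established connection: yes → false
  source zone = guest: dmz == guest is false
  source zone ∈ {corp, dmz, guest, vpn}: dmz is in the set → true
  source port ≥ 6578: 46293 ≥ 6578 is true
  destination zone ∈ {dmz, mgmt}: vpn is not in the set → false
  source on blocklist: no → false
  TLS handshake observed: yes → true
Combine:
[1.1.1] true → false = false
[1.1.2] true OR false = true
[1.1.3] true AND false = false
[1.1] exactly-one(false, true, false) = true
[1.2.1.2.1.1] exactly-one(false, true) = true
[1.2.1.2.1] NOT true = false
[1.2.1.2] NOT false = true
[1.2.1] false AND true = false
[1.2.2.1] true OR false = true
[1.2.2.2.1] false OR true = true
[1.2.2.2] NOT true = false
[1.2.2] true OR false = true
[1.2] false OR true = true
[1] true AND true = true
[root] NOT true = false
Overall: false → dropped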